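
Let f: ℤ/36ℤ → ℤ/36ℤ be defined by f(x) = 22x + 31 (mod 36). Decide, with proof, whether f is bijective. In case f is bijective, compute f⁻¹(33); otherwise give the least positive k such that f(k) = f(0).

18

We have gcd(22, 36) = 2 > 1. Taking x_1 = 0 and x_2 = 18: f(0) = 31 and f(18) = 22·18 + 31 = 427 ≡ 31 (mod 36).
So f(0) = f(18) while 0 ≠ 18, thus f is not injective, hence not bijective.
Since f is not bijective, we find the least positive k with f(k) = f(0): this means 22k ≡ 0 (mod 36), i.e. 36 ∣ 22k. Since gcd(22, 36) = 2, dividing through by 2 this holds exactly when 18 ∣ 11k, and as gcd(11, 18) = 1, exactly when 18 ∣ k.
The smallest positive such k is 18.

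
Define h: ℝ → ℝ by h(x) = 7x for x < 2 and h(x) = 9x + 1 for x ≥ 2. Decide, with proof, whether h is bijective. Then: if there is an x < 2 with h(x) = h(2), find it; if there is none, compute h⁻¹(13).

Both pieces are strictly increasing (slopes 7 and 9), so each is injective on its own interval.
The left piece maps (−∞, 2) onto (−∞, 14); the right piece maps [2, ∞) onto [19, ∞).
The images leave a gap (14 has no preimage), so h is not surjective, hence not bijective.
Because the two images are disjoint, no x < 2 has h(x) = h(2), so we compute h⁻¹(13): 13 lies in (−∞, 14), so solve 7x = 13: x = (13 − 0)/7 = 13/7.

13/7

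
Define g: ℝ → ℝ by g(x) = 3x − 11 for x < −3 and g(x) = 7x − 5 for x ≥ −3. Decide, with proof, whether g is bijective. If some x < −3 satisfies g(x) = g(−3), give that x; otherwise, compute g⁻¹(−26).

Both pieces are strictly increasing (slopes 3 and 7), so each is injective on its own interval.
The left piece maps (−∞, −3) onto (−∞, −20); the right piece maps [−3, ∞) onto [−26, ∞).
These images overlap. In particular g(−3) = −26 (right piece), and solving 3x − 11 = −26 on the left piece gives x = −5 < −3.
So g(−5) = g(−3) with −5 ≠ −3, and g is not injective, hence not bijective. This x = −5 is the requested value below −3.

-5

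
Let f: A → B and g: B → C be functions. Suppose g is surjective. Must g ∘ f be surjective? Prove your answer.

not surjective

No. Take A = {0}, B = C = {0, 1, 2, 3}, f(0) = 0, and g = identity (surjective).
Then (g ∘ f)(0) = 0, and 3 ∈ C has no preimage under g ∘ f, so g ∘ f is not surjective.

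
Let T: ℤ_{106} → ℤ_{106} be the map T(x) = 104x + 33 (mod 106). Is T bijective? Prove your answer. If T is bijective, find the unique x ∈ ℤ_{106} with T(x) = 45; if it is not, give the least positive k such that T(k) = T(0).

We have gcd(104, 106) = 2 > 1. Taking a = 0 and b = 53: T(0) = 33 and T(53) = 104·53 + 33 = 5545 ≡ 33 (mod 106).
So T(0) = T(53) while 0 ≠ 53, so T is not injective, hence not bijective.
Since T is not bijective, we find the least positive k with T(k) = T(0): this means 104k ≡ 0 (mod 106), i.e. 106 ∣ 104k. Since gcd(104, 106) = 2, dividing through by 2 this holds exactly when 53 ∣ 52k, and as gcd(52, 53) = 1, exactly when 53 ∣ k.
The smallest positive such k is 53.

53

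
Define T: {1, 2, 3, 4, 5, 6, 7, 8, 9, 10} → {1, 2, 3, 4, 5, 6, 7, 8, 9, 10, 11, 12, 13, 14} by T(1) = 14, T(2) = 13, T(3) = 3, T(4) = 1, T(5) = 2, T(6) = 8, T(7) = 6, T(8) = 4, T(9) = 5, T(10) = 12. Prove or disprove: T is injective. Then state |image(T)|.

The values T(1), …, T(10) are 14, 13, 3, 1, 2, 8, 6, 4, 5, 12 — all distinct.
So T(x_1) = T(x_2) only when x_1 = x_2, and T is injective.
The image of T is {1, 2, 3, 4, 5, 6, 8, 12, 13, 14}, which has 10 elements.

10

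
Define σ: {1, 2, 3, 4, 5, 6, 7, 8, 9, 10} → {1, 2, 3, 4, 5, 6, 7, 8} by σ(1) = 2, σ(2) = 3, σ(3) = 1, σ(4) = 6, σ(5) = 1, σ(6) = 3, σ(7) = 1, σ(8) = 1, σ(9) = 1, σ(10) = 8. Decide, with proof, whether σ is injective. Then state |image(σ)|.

σ(3) = 1 = σ(5) with 3 ≠ 5, so σ is not injective.
The image of σ is {1, 2, 3, 6, 8}, which has 5 elements.

5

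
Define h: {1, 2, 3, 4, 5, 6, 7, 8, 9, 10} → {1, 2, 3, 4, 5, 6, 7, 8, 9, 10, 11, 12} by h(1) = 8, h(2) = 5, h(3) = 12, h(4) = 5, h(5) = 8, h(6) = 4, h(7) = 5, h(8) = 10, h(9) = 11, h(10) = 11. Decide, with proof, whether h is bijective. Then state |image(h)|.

6

h(2) = 5 = h(4) with 2 ≠ 4, so h is not injective, hence not bijective.
The image of h is {4, 5, 8, 10, 11, 12}, which has 6 elements.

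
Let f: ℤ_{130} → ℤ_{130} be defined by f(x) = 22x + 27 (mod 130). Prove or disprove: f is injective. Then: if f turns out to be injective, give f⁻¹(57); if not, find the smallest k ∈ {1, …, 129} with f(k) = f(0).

65

We have gcd(22, 130) = 2 > 1. Taking x_1 = 0 and x_2 = 65: f(0) = 27 and f(65) = 22·65 + 27 = 1457 ≡ 27 (mod 130).
So f(0) = f(65) while 0 ≠ 65, so f is not injective.
Since f is not injective, we find the least positive k with f(k) = f(0): this means 22k ≡ 0 (mod 130), i.e. 130 ∣ 22k. Since gcd(22, 130) = 2, dividing through by 2 this holds exactly when 65 ∣ 11k, and as gcd(11, 65) = 1, exactly when 65 ∣ k.
The smallest positive such k is 65.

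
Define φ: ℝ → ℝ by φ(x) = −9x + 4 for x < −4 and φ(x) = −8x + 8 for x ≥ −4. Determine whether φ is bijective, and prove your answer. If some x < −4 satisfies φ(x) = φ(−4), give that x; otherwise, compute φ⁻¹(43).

-13/3

Both pieces are strictly decreasing (slopes −9 and −8), so each is injective on its own interval.
The left piece maps (−∞, −4) onto (40, ∞); the right piece maps [−4, ∞) onto (−∞, 40].
Since 40 = 40, the images partition ℝ: φ is injective and surjective, hence bijective.
Because the two images are disjoint, no x < −4 has φ(x) = φ(−4), so we compute φ⁻¹(43): 43 lies in (40, ∞), so solve −9x + 4 = 43: x = (43 − 4)/(−9) = −13/3.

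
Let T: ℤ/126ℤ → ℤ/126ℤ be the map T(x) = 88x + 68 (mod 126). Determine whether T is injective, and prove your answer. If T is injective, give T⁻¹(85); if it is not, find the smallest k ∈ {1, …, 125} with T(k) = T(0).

Recall: T is injective if T(s) = T(t) implies s = t.
We have gcd(88, 126) = 2 > 1. Taking s = 0 and t = 63: T(0) = 68 and T(63) = 88·63 + 68 = 5612 ≡ 68 (mod 126).
So T(0) = T(63) while 0 ≠ 63, hence T is not injective.
Since T is not injective, we find the least positive k with T(k) = T(0): this means 88k ≡ 0 (mod 126), i.e. 126 ∣ 88k. Since gcd(88, 126) = 2, dividing through by 2 this holds exactly when 63 ∣ 44k, and as gcd(44, 63) = 1, exactly when 63 ∣ k.
The smallest positive such k is 63.

63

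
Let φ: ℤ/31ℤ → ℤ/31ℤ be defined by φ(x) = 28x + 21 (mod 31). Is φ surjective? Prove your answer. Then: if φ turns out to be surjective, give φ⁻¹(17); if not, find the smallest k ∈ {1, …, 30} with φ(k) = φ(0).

22

By definition, φ is surjective if every y in the codomain equals φ(x) for some x in the domain.
Since gcd(28, 31) = 1, 28 is invertible modulo 31. Euclid's algorithm: 31 = 1·28 + 3, 28 = 9·3 + 1; back-substituting gives 1 = 10·28 − 9·31, so 28⁻¹ ≡ 10 (mod 31).
Then y ↦ 10(y − 21) is a two-sided inverse to φ, so every y ∈ ℤ/31ℤ has a preimage.
So φ is surjective.
Since φ is surjective, we find φ⁻¹(17): we need 28x ≡ 17 − 21 ≡ 27 (mod 31). Using 28⁻¹ = 10: x ≡ 10·27 = 270 = 8·31 + 22, so x = 22.
Check: φ(22) = 28·22 + 21 = 637 = 20·31 + 17 ≡ 17 (mod 31).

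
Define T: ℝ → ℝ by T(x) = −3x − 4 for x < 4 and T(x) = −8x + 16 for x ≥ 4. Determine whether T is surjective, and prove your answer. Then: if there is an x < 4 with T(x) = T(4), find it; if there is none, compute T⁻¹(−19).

35/8

Both pieces are strictly decreasing (slopes −3 and −8), so each is injective on its own interval.
The left piece maps (−∞, 4) onto (−16, ∞); the right piece maps [4, ∞) onto (−∞, −16].
These images together cover ℝ, so T is surjective.
Because the two images are disjoint, no x < 4 has T(x) = T(4), so we compute T⁻¹(−19): −19 lies in (−∞, −16], so solve −8x + 16 = −19: x = (−19 − 16)/(−8) = 35/8.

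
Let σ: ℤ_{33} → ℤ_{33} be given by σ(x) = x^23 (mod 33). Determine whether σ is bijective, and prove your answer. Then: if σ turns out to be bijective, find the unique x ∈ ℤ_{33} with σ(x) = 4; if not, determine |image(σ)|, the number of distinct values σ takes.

Computing x^23 mod 33 for each x (by repeated squaring, reducing mod 33 at every step), the values σ(0), σ(1), …, σ(32) are: 0, 1, 8, 27, 31, 26, 18, 13, 17, 3, 10, 11, 12, 19, 5, 9, 4, 29, 24, 28, 14, 21, 22, 23, 30, 16, 20, 15, 7, 2, 6, 25, 32.
Every element of ℤ_{33} appears exactly once in this list, so σ is a bijection, and in particular bijective.
Since σ is bijective, we read off the preimage of 4 from the same table: σ(16) = 4, so σ⁻¹(4) = 16.

16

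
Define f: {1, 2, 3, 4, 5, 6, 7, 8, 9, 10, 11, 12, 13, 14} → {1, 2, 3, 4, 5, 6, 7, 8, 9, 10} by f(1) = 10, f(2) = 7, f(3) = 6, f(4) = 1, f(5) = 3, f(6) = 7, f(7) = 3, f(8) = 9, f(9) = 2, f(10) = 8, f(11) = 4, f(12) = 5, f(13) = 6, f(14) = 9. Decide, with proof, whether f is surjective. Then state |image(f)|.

Every element of the codomain has a preimage: 1 = f(4), 2 = f(9), 3 = f(5), 4 = f(11), 5 = f(12), 6 = f(3), 7 = f(2), 8 = f(10), 9 = f(8), 10 = f(1).
So f is surjective.
The image of f is {1, 2, 3, 4, 5, 6, 7, 8, 9, 10}, which has 10 elements.

10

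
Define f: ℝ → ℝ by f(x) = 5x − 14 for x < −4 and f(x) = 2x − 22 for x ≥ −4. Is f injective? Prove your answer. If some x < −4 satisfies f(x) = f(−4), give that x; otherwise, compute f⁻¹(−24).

Both pieces are strictly increasing (slopes 5 and 2), so each is injective on its own interval.
The left piece maps (−∞, −4) onto (−∞, −34); the right piece maps [−4, ∞) onto [−30, ∞).
These images are disjoint, so no value is attained by both pieces. So f is injective.
Because the two images are disjoint, no x < −4 has f(x) = f(−4), so we compute f⁻¹(−24): −24 lies in [−30, ∞), so solve 2x − 22 = −24: x = (−24 + 22)/2 = −1.

-1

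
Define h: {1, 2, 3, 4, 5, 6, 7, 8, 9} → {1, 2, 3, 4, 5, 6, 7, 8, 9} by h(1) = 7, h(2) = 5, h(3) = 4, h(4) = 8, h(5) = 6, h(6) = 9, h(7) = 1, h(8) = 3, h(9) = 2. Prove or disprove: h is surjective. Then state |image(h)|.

9

Every element of the codomain has a preimage: 1 = h(7), 2 = h(9), 3 = h(8), 4 = h(3), 5 = h(2), 6 = h(5), 7 = h(1), 8 = h(4), 9 = h(6).
So h is surjective.
The image of h is {1, 2, 3, 4, 5, 6, 7, 8, 9}, which has 9 elements.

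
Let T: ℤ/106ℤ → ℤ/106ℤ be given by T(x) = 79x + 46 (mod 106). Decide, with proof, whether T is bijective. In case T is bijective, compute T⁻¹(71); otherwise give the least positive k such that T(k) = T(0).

3

If T(s) = T(t), then 79s ≡ 79t (mod 106). Because gcd(79, 106) = 1, we may cancel 79 to get s ≡ t (mod 106).
We now compute 79⁻¹ mod 106 explicitly. Euclid's algorithm: 106 = 1·79 + 27, 79 = 2·27 + 25, 27 = 1·25 + 2, 25 = 12·2 + 1; back-substituting gives 1 = 51·79 − 38·106, so 79⁻¹ ≡ 51 (mod 106).
Then y ↦ 51(y − 46) is a two-sided inverse to T, so every y ∈ ℤ/106ℤ has a preimage.
Hence T is bijective.
Since T is bijective, we find T⁻¹(71): we need 79x ≡ 71 − 46 ≡ 25 (mod 106). Using 79⁻¹ = 51: x ≡ 51·25 = 1275 = 12·106 + 3, so x = 3.
Check: T(3) = 79·3 + 46 = 283 = 2·106 + 71 ≡ 71 (mod 106).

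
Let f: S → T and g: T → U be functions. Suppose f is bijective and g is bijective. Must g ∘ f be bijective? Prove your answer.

bijective

Injectivity: if g(f(u)) = g(f(v)) then f(u) = f(v) (g injective) so u = v (f injective).
Surjectivity: for c ∈ U pick b with g(b) = c, then a with f(a) = b; then (g ∘ f)(a) = c.
So g ∘ f is bijective.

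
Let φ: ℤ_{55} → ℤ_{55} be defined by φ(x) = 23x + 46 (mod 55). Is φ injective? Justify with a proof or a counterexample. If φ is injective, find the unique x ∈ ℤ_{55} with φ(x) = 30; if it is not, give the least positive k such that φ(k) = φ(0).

If φ(u) = φ(v), then 23u ≡ 23v (mod 55). Because gcd(23, 55) = 1, we may cancel 23 to get u ≡ v (mod 55).
Hence φ is injective.
We now compute 23⁻¹ mod 55 explicitly. Euclid's algorithm: 55 = 2·23 + 9, 23 = 2·9 + 5, 9 = 1·5 + 4, 5 = 1·4 + 1; back-substituting gives 1 = 12·23 − 5·55, so 23⁻¹ ≡ 12 (mod 55).
Since φ is injective, we find φ⁻¹(30): we need 23x ≡ 30 − 46 ≡ 39 (mod 55). Using 23⁻¹ = 12: x ≡ 12·39 = 468 = 8·55 + 28, so x = 28.
Check: φ(28) = 23·28 + 46 = 690 = 12·55 + 30 ≡ 30 (mod 55).

28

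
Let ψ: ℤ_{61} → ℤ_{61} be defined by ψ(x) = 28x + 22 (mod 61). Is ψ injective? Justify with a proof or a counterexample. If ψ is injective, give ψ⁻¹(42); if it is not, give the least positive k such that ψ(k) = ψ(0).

If ψ(s) = ψ(t), then 28s ≡ 28t (mod 61). Because gcd(28, 61) = 1, we may cancel 28 to get s ≡ t (mod 61).
Therefore ψ is injective.
We now compute 28⁻¹ mod 61 explicitly. Euclid's algorithm: 61 = 2·28 + 5, 28 = 5·5 + 3, 5 = 1·3 + 2, 3 = 1·2 + 1; back-substituting gives 1 = 24·28 − 11·61, so 28⁻¹ ≡ 24 (mod 61).
Since ψ is injective, we find ψ⁻¹(42): we need 28x ≡ 42 − 22 ≡ 20 (mod 61). Using 28⁻¹ = 24: x ≡ 24·20 = 480 = 7·61 + 53, so x = 53.
Check: ψ(53) = 28·53 + 22 = 1506 = 24·61 + 42 ≡ 42 (mod 61).

53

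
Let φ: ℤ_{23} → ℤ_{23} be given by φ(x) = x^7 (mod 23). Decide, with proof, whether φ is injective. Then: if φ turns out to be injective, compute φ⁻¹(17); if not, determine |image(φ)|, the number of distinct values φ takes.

Since 23 is prime, the nonzero elements of ℤ_{23} form a cyclic group of order 22.
As gcd(7, 22) = 1, raising to the 7th power is a bijection on this group: if u^7 ≡ v^7 then (uv^{−1})^7 = 1, and the only element of order dividing gcd(7, 22) = 1 is 1, so u = v.
With φ(0) = 0 this makes φ injective on all of ℤ_{23}, hence bijective (finite equal-size domain and codomain). In particular φ is injective.
Since φ is injective, we find the preimage of 17. The inverse of x ↦ x^7 on (ℤ_{23})^× is x ↦ x^19, because 7·19 = 133 = 6·22 + 1 ≡ 1 (mod 22) and x^{22} = 1 for x ≠ 0 (Fermat). So φ⁻¹(17) = 17^19 mod 23.
Repeated squaring mod 23: 17^1 ≡ 17, 17^2 ≡ 17² = 289 ≡ 13, 17^4 ≡ 13² = 169 ≡ 8, 17^8 ≡ 8² = 64 ≡ 18, 17^16 ≡ 18² = 324 ≡ 2. Since 19 = 16 + 2 + 1, 17^19 ≡ 2·13·17: 2·13 = 26 ≡ 3, then 3·17 = 51 ≡ 5. So 17^19 ≡ 5 (mod 23).
Hence φ⁻¹(17) = 5.

5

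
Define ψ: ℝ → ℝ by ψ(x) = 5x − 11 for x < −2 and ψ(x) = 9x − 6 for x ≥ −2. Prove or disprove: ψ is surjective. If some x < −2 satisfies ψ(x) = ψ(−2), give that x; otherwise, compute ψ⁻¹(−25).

-13/5

Both pieces are strictly increasing (slopes 5 and 9), so each is injective on its own interval.
The left piece maps (−∞, −2) onto (−∞, −21); the right piece maps [−2, ∞) onto [−24, ∞).
The union (−∞, −21) ∪ [−24, ∞) covers ℝ, so ψ is surjective.
For the follow-up: the images overlap, so an x < −2 with ψ(x) = ψ(−2) exists. ψ(−2) = −24; solving 5x − 11 = −24 for x < −2 gives x = (−24 + 11)/5 = −13/5.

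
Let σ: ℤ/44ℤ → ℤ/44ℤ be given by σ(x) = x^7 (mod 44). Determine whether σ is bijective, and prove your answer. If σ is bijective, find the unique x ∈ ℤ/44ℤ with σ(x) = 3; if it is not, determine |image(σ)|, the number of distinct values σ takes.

σ(0) = 0^7 = 0.
σ(22): Repeated squaring mod 44: 22^1 ≡ 22, 22^2 ≡ 22² = 484 ≡ 0, 22^4 ≡ 0² = 0. Since 7 = 4 + 2 + 1, 22^7 ≡ 0·0·22: 0·0 = 0, then 0·22 = 0. So 22^7 ≡ 0 (mod 44).
So σ(0) = σ(22) = 0 while 0 ≠ 22, so σ is not injective, hence not bijective.
Since σ is not bijective, we determine |image(σ)|. Computing x^7 mod 44 for each x (by repeated squaring, reducing mod 44 at every step), the values σ(0), σ(1), …, σ(43) are: 0, 1, 40, 31, 16, 25, 8, 39, 24, 37, 32, 11, 12, 29, 20, 27, 36, 41, 28, 35, 4, 21, 0, 23, 40, 9, 16, 3, 8, 17, 24, 15, 32, 33, 12, 7, 20, 5, 36, 19, 28, 13, 4, 43.
The distinct values are {0, 1, 3, 4, 5, 7, 8, 9, 11, 12, 13, 15, 16, 17, 19, 20, 21, 23, 24, 25, 27, 28, 29, 31, 32, 33, 35, 36, 37, 39, 40, 41, 43}; there are 33 of them.

33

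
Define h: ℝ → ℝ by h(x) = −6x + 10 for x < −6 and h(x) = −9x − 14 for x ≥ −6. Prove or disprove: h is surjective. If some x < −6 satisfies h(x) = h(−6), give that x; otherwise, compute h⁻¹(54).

-22/3

Both pieces are strictly decreasing (slopes −6 and −9), so each is injective on its own interval.
The left piece maps (−∞, −6) onto (46, ∞); the right piece maps [−6, ∞) onto (−∞, 40].
The union (46, ∞) ∪ (−∞, 40] omits the interval between 46 and 40; in particular 46 has no preimage. So h is not surjective.
Because the two images are disjoint, no x < −6 has h(x) = h(−6), so we compute h⁻¹(54): 54 lies in (46, ∞), so solve −6x + 10 = 54: x = (54 − 10)/(−6) = −22/3.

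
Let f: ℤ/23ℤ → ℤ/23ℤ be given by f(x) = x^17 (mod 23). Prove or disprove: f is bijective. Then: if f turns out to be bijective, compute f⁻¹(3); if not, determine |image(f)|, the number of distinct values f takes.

Since 23 is prime, the nonzero elements of ℤ/23ℤ form a cyclic group of order 22.
As gcd(17, 22) = 1, raising to the 17th power is a bijection on this group: if s^17 ≡ t^17 then (st^{−1})^17 = 1, and the only element of order dividing gcd(17, 22) = 1 is 1, so s = t.
With f(0) = 0 this makes f injective on all of ℤ/23ℤ, hence bijective (finite equal-size domain and codomain). In particular f is bijective.
Since f is bijective, we find the preimage of 3. The inverse of x ↦ x^17 on (ℤ/23ℤ)^× is x ↦ x^13, because 17·13 = 221 = 10·22 + 1 ≡ 1 (mod 22) and x^{22} = 1 for x ≠ 0 (Fermat). So f⁻¹(3) = 3^13 mod 23.
Repeated squaring mod 23: 3^1 ≡ 3, 3^2 ≡ 3² = 9, 3^4 ≡ 9² = 81 ≡ 12, 3^8 ≡ 12² = 144 ≡ 6. Since 13 = 8 + 4 + 1, 3^13 ≡ 6·12·3: 6·12 = 72 ≡ 3, then 3·3 = 9. So 3^13 ≡ 9 (mod 23).
Hence f⁻¹(3) = 9.

9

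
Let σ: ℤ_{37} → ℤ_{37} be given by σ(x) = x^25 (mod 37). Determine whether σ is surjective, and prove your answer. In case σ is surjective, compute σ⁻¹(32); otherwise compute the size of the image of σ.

24

Since 37 is prime, the nonzero elements of ℤ_{37} form a cyclic group of order 36.
As gcd(25, 36) = 1, raising to the 25th power is a bijection on this group: if u^25 ≡ v^25 then (uv^{−1})^25 = 1, and the only element of order dividing gcd(25, 36) = 1 is 1, so u = v.
With σ(0) = 0 this makes σ injective on all of ℤ_{37}, hence bijective (finite equal-size domain and codomain). In particular σ is surjective.
Since σ is surjective, we find the preimage of 32. The inverse of x ↦ x^25 on (ℤ_{37})^× is x ↦ x^13, because 25·13 = 325 = 9·36 + 1 ≡ 1 (mod 36) and x^{36} = 1 for x ≠ 0 (Fermat). So σ⁻¹(32) = 32^13 mod 37.
Repeated squaring mod 37: 32^1 ≡ 32, 32^2 ≡ 32² = 1024 ≡ 25, 32^4 ≡ 25² = 625 ≡ 33, 32^8 ≡ 33² = 1089 ≡ 16. Since 13 = 8 + 4 + 1, 32^13 ≡ 16·33·32: 16·33 = 528 ≡ 10, then 10·32 = 320 ≡ 24. So 32^13 ≡ 24 (mod 37).
Hence σ⁻¹(32) = 24.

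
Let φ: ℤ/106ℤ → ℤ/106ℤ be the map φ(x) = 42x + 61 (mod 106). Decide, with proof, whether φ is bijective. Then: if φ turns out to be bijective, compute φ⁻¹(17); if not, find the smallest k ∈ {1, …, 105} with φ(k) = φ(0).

We have gcd(42, 106) = 2 > 1. Taking s = 0 and t = 53: φ(0) = 61 and φ(53) = 42·53 + 61 = 2287 ≡ 61 (mod 106).
So φ(0) = φ(53) while 0 ≠ 53, thus φ is not injective, hence not bijective.
Since φ is not bijective, we find the least positive k with φ(k) = φ(0): this means 42k ≡ 0 (mod 106), i.e. 106 ∣ 42k. Since gcd(42, 106) = 2, dividing through by 2 this holds exactly when 53 ∣ 21k, and as gcd(21, 53) = 1, exactly when 53 ∣ k.
The smallest positive such k is 53.

53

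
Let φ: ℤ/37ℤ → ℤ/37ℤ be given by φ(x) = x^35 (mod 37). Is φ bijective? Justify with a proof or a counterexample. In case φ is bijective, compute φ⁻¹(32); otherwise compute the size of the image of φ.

22

Since 37 is prime, the nonzero elements of ℤ/37ℤ form a cyclic group of order 36.
As gcd(35, 36) = 1, raising to the 35th power is a bijection on this group: if u^35 ≡ v^35 then (uv^{−1})^35 = 1, and the only element of order dividing gcd(35, 36) = 1 is 1, so u = v.
With φ(0) = 0 this makes φ injective on all of ℤ/37ℤ, hence bijective (finite equal-size domain and codomain). In particular φ is bijective.
Since φ is bijective, we find the preimage of 32. The inverse of x ↦ x^35 on (ℤ/37ℤ)^× is x ↦ x^35, because 35·35 = 1225 = 34·36 + 1 ≡ 1 (mod 36) and x^{36} = 1 for x ≠ 0 (Fermat). So φ⁻¹(32) = 32^35 mod 37.
Repeated squaring mod 37: 32^1 ≡ 32, 32^2 ≡ 32² = 1024 ≡ 25, 32^4 ≡ 25² = 625 ≡ 33, 32^8 ≡ 33² = 1089 ≡ 16, 32^16 ≡ 16² = 256 ≡ 34, 32^32 ≡ 34² = 1156 ≡ 9. Since 35 = 32 + 2 + 1, 32^35 ≡ 9·25·32: 9·25 = 225 ≡ 3, then 3·32 = 96 ≡ 22. So 32^35 ≡ 22 (mod 37).
Hence φ⁻¹(32) = 22.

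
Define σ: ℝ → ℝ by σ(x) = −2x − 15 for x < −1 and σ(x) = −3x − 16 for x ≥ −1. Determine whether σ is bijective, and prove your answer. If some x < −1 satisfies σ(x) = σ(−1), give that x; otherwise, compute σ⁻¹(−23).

7/3

Both pieces are strictly decreasing (slopes −2 and −3), so each is injective on its own interval.
The left piece maps (−∞, −1) onto (−13, ∞); the right piece maps [−1, ∞) onto (−∞, −13].
Since −13 = −13, the images partition ℝ: σ is injective and surjective, hence bijective.
Because the two images are disjoint, no x < −1 has σ(x) = σ(−1), so we compute σ⁻¹(−23): −23 lies in (−∞, −13], so solve −3x − 16 = −23: x = (−23 + 16)/(−3) = 7/3.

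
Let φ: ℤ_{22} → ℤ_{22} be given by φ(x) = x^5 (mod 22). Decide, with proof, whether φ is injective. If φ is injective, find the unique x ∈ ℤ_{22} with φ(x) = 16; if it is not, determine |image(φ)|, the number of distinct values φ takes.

φ(1) = 1^5 = 1.
φ(3): Repeated squaring mod 22: 3^1 ≡ 3, 3^2 ≡ 3² = 9, 3^4 ≡ 9² = 81 ≡ 15. Since 5 = 4 + 1, 3^5 ≡ 15·3: 15·3 = 45 ≡ 1. So 3^5 ≡ 1 (mod 22).
So φ(1) = φ(3) = 1 while 1 ≠ 3, hence φ is not injective.
Since φ is not injective, we determine |image(φ)|. Computing x^5 mod 22 for each x (by repeated squaring, reducing mod 22 at every step), the values φ(0), φ(1), …, φ(21) are: 0, 1, 10, 1, 12, 1, 10, 21, 10, 1, 10, 11, 12, 21, 12, 1, 12, 21, 10, 21, 12, 21.
The distinct values are {0, 1, 10, 11, 12, 21}; there are 6 of them.

6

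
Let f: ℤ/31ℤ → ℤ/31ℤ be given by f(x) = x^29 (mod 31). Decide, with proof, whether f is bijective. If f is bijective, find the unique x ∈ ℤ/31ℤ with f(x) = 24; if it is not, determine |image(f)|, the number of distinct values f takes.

22

Since 31 is prime, the nonzero elements of ℤ/31ℤ form a cyclic group of order 30.
As gcd(29, 30) = 1, raising to the 29th power is a bijection on this group: if s^29 ≡ t^29 then (st^{−1})^29 = 1, and the only element of order dividing gcd(29, 30) = 1 is 1, so s = t.
With f(0) = 0 this makes f injective on all of ℤ/31ℤ, hence bijective (finite equal-size domain and codomain). In particular f is bijective.
Since f is bijective, we find the preimage of 24. The inverse of x ↦ x^29 on (ℤ/31ℤ)^× is x ↦ x^29, because 29·29 = 841 = 28·30 + 1 ≡ 1 (mod 30) and x^{30} = 1 for x ≠ 0 (Fermat). So f⁻¹(24) = 24^29 mod 31.
Repeated squaring mod 31: 24^1 ≡ 24, 24^2 ≡ 24² = 576 ≡ 18, 24^4 ≡ 18² = 324 ≡ 14, 24^8 ≡ 14² = 196 ≡ 10, 24^16 ≡ 10² = 100 ≡ 7. Since 29 = 16 + 8 + 4 + 1, 24^29 ≡ 7·10·14·24: 7·10 = 70 ≡ 8, then 8·14 = 112 ≡ 19, then 19·24 = 456 ≡ 22. So 24^29 ≡ 22 (mod 31).
Hence f⁻¹(24) = 22.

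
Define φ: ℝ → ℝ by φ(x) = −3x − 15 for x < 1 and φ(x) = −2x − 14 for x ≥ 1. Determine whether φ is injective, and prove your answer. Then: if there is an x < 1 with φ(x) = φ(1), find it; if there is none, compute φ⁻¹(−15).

1/3

Both pieces are strictly decreasing (slopes −3 and −2), so each is injective on its own interval.
The left piece maps (−∞, 1) onto (−18, ∞); the right piece maps [1, ∞) onto (−∞, −16].
These images overlap. In particular φ(1) = −16 (right piece), and solving −3x − 15 = −16 on the left piece gives x = 1/3 < 1.
So φ(1/3) = φ(1) with 1/3 ≠ 1, and φ is not injective. This x = 1/3 is the requested value below 1.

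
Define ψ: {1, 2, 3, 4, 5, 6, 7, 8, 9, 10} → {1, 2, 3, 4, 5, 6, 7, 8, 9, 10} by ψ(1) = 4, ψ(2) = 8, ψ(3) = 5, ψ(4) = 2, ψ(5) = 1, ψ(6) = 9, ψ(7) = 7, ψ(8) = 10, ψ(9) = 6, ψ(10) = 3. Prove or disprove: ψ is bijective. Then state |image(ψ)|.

The values 4, 8, 5, 2, 1, 9, 7, 10, 6, 3 are a permutation of {1, 2, 3, 4, 5, 6, 7, 8, 9, 10}: each element appears exactly once.
So ψ is injective and surjective, hence bijective.
The image of ψ is {1, 2, 3, 4, 5, 6, 7, 8, 9, 10}, which has 10 elements.

10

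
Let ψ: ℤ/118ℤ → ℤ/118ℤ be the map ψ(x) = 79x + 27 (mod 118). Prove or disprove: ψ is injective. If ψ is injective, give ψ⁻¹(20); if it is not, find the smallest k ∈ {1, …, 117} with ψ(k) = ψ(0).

97

Recall that injectivity means: for all u, v in the domain, ψ(u) = ψ(v) implies u = v.
If ψ(u) = ψ(v), then 79u ≡ 79v (mod 118). Because gcd(79, 118) = 1, we may cancel 79 to get u ≡ v (mod 118).
Hence ψ is injective.
We now compute 79⁻¹ mod 118 explicitly. Euclid's algorithm: 118 = 1·79 + 39, 79 = 2·39 + 1; back-substituting gives 1 = 3·79 − 2·118, so 79⁻¹ ≡ 3 (mod 118).
Since ψ is injective, we find ψ⁻¹(20): we need 79x ≡ 20 − 27 ≡ 111 (mod 118). Using 79⁻¹ = 3: x ≡ 3·111 = 333 = 2·118 + 97, so x = 97.
Check: ψ(97) = 79·97 + 27 = 7690 = 65·118 + 20 ≡ 20 (mod 118).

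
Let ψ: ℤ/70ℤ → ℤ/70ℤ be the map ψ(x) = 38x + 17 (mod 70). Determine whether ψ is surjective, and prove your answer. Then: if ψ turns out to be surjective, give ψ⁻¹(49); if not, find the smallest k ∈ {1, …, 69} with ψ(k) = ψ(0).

35

Since gcd(38, 70) = 2, we have 38x ≡ 0 (mod 2) for all x, so ψ(x) ≡ 1 (mod 2).
But 0 ≢ 1 (mod 2), so 0 ∈ ℤ/70ℤ has no preimage. Therefore ψ is not surjective.
Since ψ is not surjective, we find the least positive k with ψ(k) = ψ(0): this means 38k ≡ 0 (mod 70), i.e. 70 ∣ 38k. Since gcd(38, 70) = 2, dividing through by 2 this holds exactly when 35 ∣ 19k, and as gcd(19, 35) = 1, exactly when 35 ∣ k.
The smallest positive such k is 35.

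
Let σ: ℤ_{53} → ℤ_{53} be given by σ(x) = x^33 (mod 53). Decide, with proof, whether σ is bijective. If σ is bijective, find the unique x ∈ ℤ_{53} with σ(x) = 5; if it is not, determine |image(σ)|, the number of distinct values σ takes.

Since 53 is prime, the nonzero elements of ℤ_{53} form a cyclic group of order 52.
As gcd(33, 52) = 1, raising to the 33rd power is a bijection on this group: if u^33 ≡ v^33 then (uv^{−1})^33 = 1, and the only element of order dividing gcd(33, 52) = 1 is 1, so u = v.
With σ(0) = 0 this makes σ injective on all of ℤ_{53}, hence bijective (finite equal-size domain and codomain). In particular σ is bijective.
Since σ is bijective, we find the preimage of 5. The inverse of x ↦ x^33 on (ℤ_{53})^× is x ↦ x^41, because 33·41 = 1353 = 26·52 + 1 ≡ 1 (mod 52) and x^{52} = 1 for x ≠ 0 (Fermat). So σ⁻¹(5) = 5^41 mod 53.
Repeated squaring mod 53: 5^1 ≡ 5, 5^2 ≡ 5² = 25, 5^4 ≡ 25² = 625 ≡ 42, 5^8 ≡ 42² = 1764 ≡ 15, 5^16 ≡ 15² = 225 ≡ 13, 5^32 ≡ 13² = 169 ≡ 10. Since 41 = 32 + 8 + 1, 5^41 ≡ 10·15·5: 10·15 = 150 ≡ 44, then 44·5 = 220 ≡ 8. So 5^41 ≡ 8 (mod 53).
Hence σ⁻¹(5) = 8.

8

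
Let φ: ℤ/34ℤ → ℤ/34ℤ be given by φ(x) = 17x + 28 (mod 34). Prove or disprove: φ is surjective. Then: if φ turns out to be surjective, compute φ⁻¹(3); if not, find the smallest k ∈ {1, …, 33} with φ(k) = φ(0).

Since gcd(17, 34) = 17, we have 17x ≡ 0 (mod 17) for all x, so φ(x) ≡ 11 (mod 17).
But 0 ≢ 11 (mod 17), so 0 ∈ ℤ/34ℤ has no preimage. Thus φ is not surjective.
Since φ is not surjective, we find the least positive k with φ(k) = φ(0): this means 17k ≡ 0 (mod 34), i.e. 34 ∣ 17k. Since gcd(17, 34) = 17, dividing through by 17 this holds exactly when 2 ∣ k.
The smallest positive such k is 2.

2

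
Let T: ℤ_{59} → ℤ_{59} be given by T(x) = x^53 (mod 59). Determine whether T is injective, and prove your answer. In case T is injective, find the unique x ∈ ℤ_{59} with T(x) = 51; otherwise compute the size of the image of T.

17

Since 59 is prime, the nonzero elements of ℤ_{59} form a cyclic group of order 58.
As gcd(53, 58) = 1, raising to the 53rd power is a bijection on this group: if a^53 ≡ b^53 then (ab^{−1})^53 = 1, and the only element of order dividing gcd(53, 58) = 1 is 1, so a = b.
With T(0) = 0 this makes T injective on all of ℤ_{59}, hence bijective (finite equal-size domain and codomain). In particular T is injective.
Since T is injective, we find the preimage of 51. The inverse of x ↦ x^53 on (ℤ_{59})^× is x ↦ x^23, because 53·23 = 1219 = 21·58 + 1 ≡ 1 (mod 58) and x^{58} = 1 for x ≠ 0 (Fermat). So T⁻¹(51) = 51^23 mod 59.
Repeated squaring mod 59: 51^1 ≡ 51, 51^2 ≡ 51² = 2601 ≡ 5, 51^4 ≡ 5² = 25, 51^8 ≡ 25² = 625 ≡ 35, 51^16 ≡ 35² = 1225 ≡ 45. Since 23 = 16 + 4 + 2 + 1, 51^23 ≡ 45·25·5·51: 45·25 = 1125 ≡ 4, then 4·5 = 20, then 20·51 = 1020 ≡ 17. So 51^23 ≡ 17 (mod 59).
Hence T⁻¹(51) = 17.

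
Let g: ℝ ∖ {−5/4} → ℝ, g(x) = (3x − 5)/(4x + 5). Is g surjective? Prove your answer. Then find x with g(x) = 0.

5/3

If g(x) = 3/4, cross-multiplying gives 4(3x − 5) = 3(4x + 5), which simplifies to −20 = 15 — false.  So 3/4 has no preimage and g is not surjective.
Solving g(x) = 0: cross-multiplying gives 3x − 5 = 0(4x + 5), which rearranges to 3x = 5, so x = 5/3.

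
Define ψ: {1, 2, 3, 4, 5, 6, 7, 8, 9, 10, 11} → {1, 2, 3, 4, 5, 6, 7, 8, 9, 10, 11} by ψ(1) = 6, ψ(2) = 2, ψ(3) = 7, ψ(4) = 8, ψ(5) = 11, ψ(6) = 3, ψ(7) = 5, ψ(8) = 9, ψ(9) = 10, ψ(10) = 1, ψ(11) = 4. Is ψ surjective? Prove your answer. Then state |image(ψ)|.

Every element of the codomain has a preimage: 1 = ψ(10), 2 = ψ(2), 3 = ψ(6), 4 = ψ(11), 5 = ψ(7), 6 = ψ(1), 7 = ψ(3), 8 = ψ(4), 9 = ψ(8), 10 = ψ(9), 11 = ψ(5).
Therefore ψ is surjective.
The image of ψ is {1, 2, 3, 4, 5, 6, 7, 8, 9, 10, 11}, which has 11 elements.

11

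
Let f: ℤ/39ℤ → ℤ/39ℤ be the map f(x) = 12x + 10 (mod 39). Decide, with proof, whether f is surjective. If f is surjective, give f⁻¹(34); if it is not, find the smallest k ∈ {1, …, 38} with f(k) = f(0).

Since gcd(12, 39) = 3, we have 12x ≡ 0 (mod 3) for all x, so f(x) ≡ 1 (mod 3).
But 0 ≢ 1 (mod 3), so 0 ∈ ℤ/39ℤ has no preimage. Hence f is not surjective.
Since f is not surjective, we find the least positive k with f(k) = f(0): this means 12k ≡ 0 (mod 39), i.e. 39 ∣ 12k. Since gcd(12, 39) = 3, dividing through by 3 this holds exactly when 13 ∣ 4k, and as gcd(4, 13) = 1, exactly when 13 ∣ k.
The smallest positive such k is 13.

13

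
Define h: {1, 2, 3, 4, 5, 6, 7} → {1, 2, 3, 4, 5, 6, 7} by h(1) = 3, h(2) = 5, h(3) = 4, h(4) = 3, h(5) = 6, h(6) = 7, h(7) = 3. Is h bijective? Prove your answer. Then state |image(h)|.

5

h(1) = 3 = h(4) with 1 ≠ 4, so h is not injective, hence not bijective.
The image of h is {3, 4, 5, 6, 7}, which has 5 elements.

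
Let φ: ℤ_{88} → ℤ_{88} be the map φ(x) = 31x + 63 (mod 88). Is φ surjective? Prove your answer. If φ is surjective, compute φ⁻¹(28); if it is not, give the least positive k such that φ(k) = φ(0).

Recall: φ is surjective if every y in the codomain equals φ(x) for some x in the domain.
Since gcd(31, 88) = 1, 31 is invertible modulo 88. Euclid's algorithm: 88 = 2·31 + 26, 31 = 1·26 + 5, 26 = 5·5 + 1; back-substituting gives 1 = 71·31 − 25·88, so 31⁻¹ ≡ 71 (mod 88).
Then y ↦ 71(y − 63) is a two-sided inverse to φ, so every y ∈ ℤ_{88} has a preimage.
So φ is surjective.
Since φ is surjective, we find φ⁻¹(28): we need 31x ≡ 28 − 63 ≡ 53 (mod 88). Using 31⁻¹ = 71: x ≡ 71·53 = 3763 = 42·88 + 67, so x = 67.
Check: φ(67) = 31·67 + 63 = 2140 = 24·88 + 28 ≡ 28 (mod 88).

67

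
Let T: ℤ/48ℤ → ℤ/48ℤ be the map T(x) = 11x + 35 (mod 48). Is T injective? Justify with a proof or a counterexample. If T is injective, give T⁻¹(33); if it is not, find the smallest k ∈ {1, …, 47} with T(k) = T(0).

If T(a) = T(b), then 11a ≡ 11b (mod 48). Because gcd(11, 48) = 1, we may cancel 11 to get a ≡ b (mod 48).
Thus T is injective.
We now compute 11⁻¹ mod 48 explicitly. Euclid's algorithm: 48 = 4·11 + 4, 11 = 2·4 + 3, 4 = 1·3 + 1; back-substituting gives 1 = 35·11 − 8·48, so 11⁻¹ ≡ 35 (mod 48).
Since T is injective, we find T⁻¹(33): we need 11x ≡ 33 − 35 ≡ 46 (mod 48). Using 11⁻¹ = 35: x ≡ 35·46 = 1610 = 33·48 + 26, so x = 26.
Check: T(26) = 11·26 + 35 = 321 = 6·48 + 33 ≡ 33 (mod 48).

26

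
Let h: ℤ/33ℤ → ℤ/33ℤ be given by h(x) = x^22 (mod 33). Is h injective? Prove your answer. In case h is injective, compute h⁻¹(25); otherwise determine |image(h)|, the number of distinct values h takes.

h(4): Repeated squaring mod 33: 4^1 ≡ 4, 4^2 ≡ 4² = 16, 4^4 ≡ 16² = 256 ≡ 25, 4^8 ≡ 25² = 625 ≡ 31, 4^16 ≡ 31² = 961 ≡ 4. Since 22 = 16 + 4 + 2, 4^22 ≡ 4·25·16: 4·25 = 100 ≡ 1, then 1·16 = 16. So 4^22 ≡ 16 (mod 33).
h(7): Repeated squaring mod 33: 7^1 ≡ 7, 7^2 ≡ 7² = 49 ≡ 16, 7^4 ≡ 16² = 256 ≡ 25, 7^8 ≡ 25² = 625 ≡ 31, 7^16 ≡ 31² = 961 ≡ 4. Since 22 = 16 + 4 + 2, 7^22 ≡ 4·25·16: 4·25 = 100 ≡ 1, then 1·16 = 16. So 7^22 ≡ 16 (mod 33).
So h(4) = h(7) = 16 while 4 ≠ 7, so h is not injective.
Since h is not injective, we determine |image(h)|. Computing x^22 mod 33 for each x (by repeated squaring, reducing mod 33 at every step), the values h(0), h(1), …, h(32) are: 0, 1, 4, 9, 16, 25, 3, 16, 31, 15, 1, 22, 12, 4, 31, 27, 25, 25, 27, 31, 4, 12, 22, 1, 15, 31, 16, 3, 25, 16, 9, 4, 1.
The distinct values are {0, 1, 3, 4, 9, 12, 15, 16, 22, 25, 27, 31}; there are 12 of them.

12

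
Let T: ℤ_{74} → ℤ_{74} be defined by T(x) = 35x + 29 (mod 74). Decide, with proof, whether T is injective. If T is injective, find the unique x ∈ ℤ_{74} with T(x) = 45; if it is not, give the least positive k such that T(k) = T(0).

66

Suppose T(u) = T(v) in ℤ_{74}. Then 35u + 29 ≡ 35v + 29 (mod 74), hence 35(u − v) ≡ 0 (mod 74).
Since gcd(35, 74) = 1, 35 is invertible modulo 74, hence u − v ≡ 0 (mod 74), i.e. u = v.
Hence T is injective.
We now compute 35⁻¹ mod 74 explicitly. Euclid's algorithm: 74 = 2·35 + 4, 35 = 8·4 + 3, 4 = 1·3 + 1; back-substituting gives 1 = 55·35 − 26·74, so 35⁻¹ ≡ 55 (mod 74).
Since T is injective, we compute T⁻¹(45): solve 35x + 29 ≡ 45 (mod 74), i.e. 35x ≡ 16 (mod 74).
Multiplying by 35⁻¹ = 55 gives x ≡ 55·16 = 880 = 11·74 + 66 ≡ 66 (mod 74).
Check: T(66) = 35·66 + 29 = 2339 = 31·74 + 45 ≡ 45 (mod 74).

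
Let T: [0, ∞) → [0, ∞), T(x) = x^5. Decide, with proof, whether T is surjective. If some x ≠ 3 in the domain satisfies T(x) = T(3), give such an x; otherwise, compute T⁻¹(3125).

5

For any y ∈ [0, ∞), x = y^{1/5} ∈ [0, ∞) gives T(x) = y, so T is surjective.
Since x ↦ x^5 is strictly increasing on [0, ∞), it is injective there, so no x ≠ 3 in the domain has T(x) = T(3). We therefore compute T⁻¹(3125) = 3125^{1/5} = 5 (indeed 5^5 = 3125).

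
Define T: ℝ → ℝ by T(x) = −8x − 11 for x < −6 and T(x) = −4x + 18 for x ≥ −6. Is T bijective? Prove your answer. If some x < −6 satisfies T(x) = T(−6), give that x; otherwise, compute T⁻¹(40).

-53/8

Both pieces are strictly decreasing (slopes −8 and −4), so each is injective on its own interval.
The left piece maps (−∞, −6) onto (37, ∞); the right piece maps [−6, ∞) onto (−∞, 42].
These images overlap. In particular T(−6) = 42 (right piece), and solving −8x − 11 = 42 on the left piece gives x = −53/8 < −6.
So T(−53/8) = T(−6) with −53/8 ≠ −6, and T is not injective, hence not bijective. This x = −53/8 is the requested value below −6.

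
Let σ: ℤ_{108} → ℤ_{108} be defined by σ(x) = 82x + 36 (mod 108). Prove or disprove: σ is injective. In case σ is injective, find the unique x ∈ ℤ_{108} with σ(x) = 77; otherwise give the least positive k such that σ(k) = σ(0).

54

By definition, σ is injective if σ(x_1) = σ(x_2) implies x_1 = x_2.
We have gcd(82, 108) = 2 > 1. Taking x_1 = 0 and x_2 = 54: σ(0) = 36 and σ(54) = 82·54 + 36 = 4464 ≡ 36 (mod 108).
So σ(0) = σ(54) while 0 ≠ 54, so σ is not injective.
Since σ is not injective, we find the least positive k with σ(k) = σ(0): this means 82k ≡ 0 (mod 108), i.e. 108 ∣ 82k. Since gcd(82, 108) = 2, dividing through by 2 this holds exactly when 54 ∣ 41k, and as gcd(41, 54) = 1, exactly when 54 ∣ k.
The smallest positive such k is 54.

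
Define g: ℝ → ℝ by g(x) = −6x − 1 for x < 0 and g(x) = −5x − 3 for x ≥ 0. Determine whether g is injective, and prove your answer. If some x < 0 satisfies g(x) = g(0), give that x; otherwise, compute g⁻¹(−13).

2

Both pieces are strictly decreasing (slopes −6 and −5), so each is injective on its own interval.
The left piece maps (−∞, 0) onto (−1, ∞); the right piece maps [0, ∞) onto (−∞, −3].
These images are disjoint, so no value is attained by both pieces. Therefore g is injective.
Because the two images are disjoint, no x < 0 has g(x) = g(0), so we compute g⁻¹(−13): −13 lies in (−∞, −3], so solve −5x − 3 = −13: x = (−13 + 3)/(−5) = 2.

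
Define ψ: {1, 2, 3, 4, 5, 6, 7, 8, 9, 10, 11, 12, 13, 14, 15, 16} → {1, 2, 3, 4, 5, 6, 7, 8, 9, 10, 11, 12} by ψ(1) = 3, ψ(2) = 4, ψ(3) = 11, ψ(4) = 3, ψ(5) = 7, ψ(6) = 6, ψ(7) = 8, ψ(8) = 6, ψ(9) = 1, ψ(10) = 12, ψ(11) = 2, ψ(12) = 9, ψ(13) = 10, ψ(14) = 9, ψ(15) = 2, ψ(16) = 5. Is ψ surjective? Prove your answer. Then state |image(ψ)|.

12

Every element of the codomain has a preimage: 1 = ψ(9), 2 = ψ(11), 3 = ψ(1), 4 = ψ(2), 5 = ψ(16), 6 = ψ(6), 7 = ψ(5), 8 = ψ(7), 9 = ψ(12), 10 = ψ(13), 11 = ψ(3), 12 = ψ(10).
Hence ψ is surjective.
The image of ψ is {1, 2, 3, 4, 5, 6, 7, 8, 9, 10, 11, 12}, which has 12 elements.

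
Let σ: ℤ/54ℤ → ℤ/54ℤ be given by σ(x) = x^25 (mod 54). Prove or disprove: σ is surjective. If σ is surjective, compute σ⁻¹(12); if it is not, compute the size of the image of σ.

σ(0) = 0^25 = 0.
σ(6): Repeated squaring mod 54: 6^1 ≡ 6, 6^2 ≡ 6² = 36, 6^4 ≡ 36² = 1296 ≡ 0, 6^8 ≡ 0² = 0, 6^16 ≡ 0² = 0. Since 25 = 16 + 8 + 1, 6^25 ≡ 0·0·6: 0·0 = 0, then 0·6 = 0. So 6^25 ≡ 0 (mod 54).
So σ(0) = σ(6) = 0 while 0 ≠ 6, thus σ is not injective.
A non-injective map from the 54-element set ℤ/54ℤ to itself takes at most 53 distinct values, so it cannot be surjective. Therefore σ is not surjective.
Since σ is not surjective, we determine |image(σ)|. Computing x^25 mod 54 for each x (by repeated squaring, reducing mod 54 at every step), the values σ(0), σ(1), …, σ(53) are: 0, 1, 20, 27, 22, 41, 0, 43, 8, 27, 10, 29, 0, 31, 50, 27, 52, 17, 0, 19, 38, 27, 40, 5, 0, 7, 26, 27, 28, 47, 0, 49, 14, 27, 16, 35, 0, 37, 2, 27, 4, 23, 0, 25, 44, 27, 46, 11, 0, 13, 32, 27, 34, 53.
The distinct values are {0, 1, 2, 4, 5, 7, 8, 10, 11, 13, 14, 16, 17, 19, 20, 22, 23, 25, 26, 27, 28, 29, 31, 32, 34, 35, 37, 38, 40, 41, 43, 44, 46, 47, 49, 50, 52, 53}; there are 38 of them.

38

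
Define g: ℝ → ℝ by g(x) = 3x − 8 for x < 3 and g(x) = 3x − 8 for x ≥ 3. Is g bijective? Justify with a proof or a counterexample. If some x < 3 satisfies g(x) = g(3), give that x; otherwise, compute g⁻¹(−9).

-1/3

Both pieces are strictly increasing (slopes 3 and 3), so each is injective on its own interval.
The left piece maps (−∞, 3) onto (−∞, 1); the right piece maps [3, ∞) onto [1, ∞).
Since 1 = 1, the images partition ℝ: g is injective and surjective, hence bijective.
Because the two images are disjoint, no x < 3 has g(x) = g(3), so we compute g⁻¹(−9): −9 lies in (−∞, 1), so solve 3x − 8 = −9: x = (−9 + 8)/3 = −1/3.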